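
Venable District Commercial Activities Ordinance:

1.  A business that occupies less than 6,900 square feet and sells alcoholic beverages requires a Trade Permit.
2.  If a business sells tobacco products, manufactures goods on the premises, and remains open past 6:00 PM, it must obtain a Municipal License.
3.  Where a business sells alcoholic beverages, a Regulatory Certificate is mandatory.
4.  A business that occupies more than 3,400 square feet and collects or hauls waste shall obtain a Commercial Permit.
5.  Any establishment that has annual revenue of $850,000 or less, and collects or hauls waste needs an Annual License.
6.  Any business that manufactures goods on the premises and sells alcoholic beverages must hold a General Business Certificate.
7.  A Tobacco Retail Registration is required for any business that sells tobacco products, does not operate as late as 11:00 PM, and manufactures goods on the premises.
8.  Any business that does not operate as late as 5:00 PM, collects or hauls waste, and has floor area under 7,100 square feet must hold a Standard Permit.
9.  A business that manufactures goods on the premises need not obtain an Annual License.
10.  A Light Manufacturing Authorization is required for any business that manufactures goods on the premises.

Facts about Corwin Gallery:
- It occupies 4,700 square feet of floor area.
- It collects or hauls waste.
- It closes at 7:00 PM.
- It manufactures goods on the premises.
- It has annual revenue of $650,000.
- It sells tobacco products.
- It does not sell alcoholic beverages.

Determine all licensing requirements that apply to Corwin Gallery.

1. floor area 4,700 square feet < 6,900 square feet; does not sell alcoholic beverages → Trade Permit not required.
2. sells tobacco products; manufactures goods on the premises; closes 7:00 PM, after 6:00 PM → Municipal License required.
3. does not sell alcoholic beverages → Regulatory Certificate not required.
4. floor area 4,700 square feet > 3,400 square feet; collects or hauls waste → Commercial Permit required.
5. revenue $650,000 ≤ $850,000; collects or hauls waste → Annual License required.
6. manufactures goods on the premises; does not sell alcoholic beverages → General Business Certificate not required.
7. sells tobacco products; closes 7:00 PM, at/before 11:00 PM; manufactures goods on the premises → Tobacco Retail Registration required.
8. closes 7:00 PM, after 5:00 PM; collects or hauls waste; floor area 4,700 square feet < 7,100 square feet → Standard Permit not required.
9. manufactures goods on the premises → exempt from Annual License.
10. manufactures goods on the premises → Light Manufacturing Authorization required.

Commercial Permit, Light Manufacturing Authorization, Municipal License, Tobacco Retail Registration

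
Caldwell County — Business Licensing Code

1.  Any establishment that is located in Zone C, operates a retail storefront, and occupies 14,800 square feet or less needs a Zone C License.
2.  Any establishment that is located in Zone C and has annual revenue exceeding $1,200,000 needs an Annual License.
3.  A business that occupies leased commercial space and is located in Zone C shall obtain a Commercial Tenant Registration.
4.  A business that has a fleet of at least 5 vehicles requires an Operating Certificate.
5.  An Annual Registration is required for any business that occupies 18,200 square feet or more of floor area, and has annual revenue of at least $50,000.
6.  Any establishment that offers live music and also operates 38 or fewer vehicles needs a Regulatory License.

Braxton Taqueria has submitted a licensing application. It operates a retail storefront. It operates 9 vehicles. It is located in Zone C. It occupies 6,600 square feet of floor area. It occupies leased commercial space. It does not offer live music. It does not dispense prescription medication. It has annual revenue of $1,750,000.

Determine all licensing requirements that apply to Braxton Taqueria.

1. is located in Zone C; operates a retail storefront; floor area 6,600 square feet ≤ 14,800 square feet → Zone C License required.
2. is located in Zone C; revenue $1,750,000 > $1,200,000 → Annual License required.
3. occupies leased commercial space; is located in Zone C → Commercial Tenant Registration required.
4. vehicles 9 ≥ 5 → Operating Certificate required.
5. floor area 6,600 square feet < 18,200 square feet; revenue $1,750,000 ≥ $50,000 → Annual Registration not required.
6. does not offer live music; vehicles 9 ≤ 38 → Regulatory License not required.

Annual License, Commercial Tenant Registration, Operating Certificate, Zone C License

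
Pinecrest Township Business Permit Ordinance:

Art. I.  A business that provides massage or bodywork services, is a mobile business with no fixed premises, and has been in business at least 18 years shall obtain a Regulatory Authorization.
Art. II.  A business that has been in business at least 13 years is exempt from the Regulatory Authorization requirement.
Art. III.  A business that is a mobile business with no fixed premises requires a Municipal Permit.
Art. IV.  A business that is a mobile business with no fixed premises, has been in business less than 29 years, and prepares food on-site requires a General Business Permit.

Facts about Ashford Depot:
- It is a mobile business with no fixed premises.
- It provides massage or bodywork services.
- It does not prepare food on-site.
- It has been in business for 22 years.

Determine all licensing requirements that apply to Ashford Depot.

Art. I. provides massage or bodywork services; is a mobile business with no fixed premises; years in business 22 ≥ 18 → Regulatory Authorization required.
Art. II. years in business 22 ≥ 13 → exempt from Regulatory Authorization.
Art. III. is a mobile business with no fixed premises → Municipal Permit required.
Art. IV. is a mobile business with no fixed premises; years in business 22 < 29; does not prepare food on-site → General Business Permit not required.

Municipal Permit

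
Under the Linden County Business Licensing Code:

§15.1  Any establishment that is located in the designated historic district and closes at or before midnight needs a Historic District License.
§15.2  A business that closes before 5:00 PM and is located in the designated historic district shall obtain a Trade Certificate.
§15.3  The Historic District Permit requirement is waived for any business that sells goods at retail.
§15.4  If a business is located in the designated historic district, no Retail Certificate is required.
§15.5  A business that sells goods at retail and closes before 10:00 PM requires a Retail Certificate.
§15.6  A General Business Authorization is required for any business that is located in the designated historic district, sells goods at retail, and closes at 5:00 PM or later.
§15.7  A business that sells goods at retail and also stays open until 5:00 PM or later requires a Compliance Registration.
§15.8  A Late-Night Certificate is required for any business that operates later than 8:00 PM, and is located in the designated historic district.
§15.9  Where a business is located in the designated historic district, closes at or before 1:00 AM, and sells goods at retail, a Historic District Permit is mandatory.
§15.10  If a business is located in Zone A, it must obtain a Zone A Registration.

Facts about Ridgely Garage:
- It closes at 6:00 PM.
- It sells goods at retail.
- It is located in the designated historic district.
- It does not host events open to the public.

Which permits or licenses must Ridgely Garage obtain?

Compliance Registration, General Business Authorization, Historic District License

§15.1 is located in the designated historic district; closes 6:00 PM, at/before midnight → Historic District License required.
§15.2 closes 6:00 PM, after 5:00 PM; is located in the designated historic district → Trade Certificate not required.
§15.3 sells goods at retail → exempt from Historic District Permit.
§15.4 is located in the designated historic district → exempt from Retail Certificate.
§15.5 sells goods at retail; closes 6:00 PM, at/before 10:00 PM → Retail Certificate required.
§15.6 is located in the designated historic district; sells goods at retail; closes 6:00 PM, after 5:00 PM → General Business Authorization required.
§15.7 sells goods at retail; closes 6:00 PM, after 5:00 PM → Compliance Registration required.
§15.8 closes 6:00 PM, at/before 8:00 PM; is located in the designated historic district → Late-Night Certificate not required.
§15.9 is located in the designated historic district; closes 6:00 PM, at/before 1:00 AM; sells goods at retail → Historic District Permit required.
§15.10 is located in the designated historic district (not: is located in Zone A) → Zone A Registration not required.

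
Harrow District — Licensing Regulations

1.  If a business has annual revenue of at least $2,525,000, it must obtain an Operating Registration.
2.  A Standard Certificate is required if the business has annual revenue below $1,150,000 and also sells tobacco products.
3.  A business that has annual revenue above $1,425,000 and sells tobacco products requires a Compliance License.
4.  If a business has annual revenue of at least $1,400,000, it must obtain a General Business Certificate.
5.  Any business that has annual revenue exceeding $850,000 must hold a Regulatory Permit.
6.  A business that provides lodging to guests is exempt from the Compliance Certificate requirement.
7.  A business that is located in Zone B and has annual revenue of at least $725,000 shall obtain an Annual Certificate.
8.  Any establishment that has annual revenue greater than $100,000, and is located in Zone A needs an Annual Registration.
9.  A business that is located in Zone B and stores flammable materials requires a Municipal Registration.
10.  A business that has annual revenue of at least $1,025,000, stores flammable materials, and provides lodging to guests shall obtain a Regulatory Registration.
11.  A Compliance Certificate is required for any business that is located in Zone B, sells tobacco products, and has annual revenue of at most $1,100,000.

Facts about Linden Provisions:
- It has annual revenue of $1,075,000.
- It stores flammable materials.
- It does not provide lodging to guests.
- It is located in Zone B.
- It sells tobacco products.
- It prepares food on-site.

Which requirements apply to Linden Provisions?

1. revenue $1,075,000 < $2,525,000 → Operating Registration not required.
2. revenue $1,075,000 < $1,150,000; sells tobacco products → Standard Certificate required.
3. revenue $1,075,000 ≤ $1,425,000; sells tobacco products → Compliance License not required.
4. revenue $1,075,000 < $1,400,000 → General Business Certificate not required.
5. revenue $1,075,000 > $850,000 → Regulatory Permit required.
6. does not provide lodging to guests → Compliance Certificate exemption does not apply.
7. is located in Zone B; revenue $1,075,000 ≥ $725,000 → Annual Certificate required.
8. revenue $1,075,000 > $100,000; is located in Zone B (not: is located in Zone A) → Annual Registration not required.
9. is located in Zone B; stores flammable materials → Municipal Registration required.
10. revenue $1,075,000 ≥ $1,025,000; stores flammable materials; does not provide lodging to guests → Regulatory Registration not required.
11. is located in Zone B; sells tobacco products; revenue $1,075,000 ≤ $1,100,000 → Compliance Certificate required.

Annual Certificate, Compliance Certificate, Municipal Registration, Regulatory Permit, Standard Certificate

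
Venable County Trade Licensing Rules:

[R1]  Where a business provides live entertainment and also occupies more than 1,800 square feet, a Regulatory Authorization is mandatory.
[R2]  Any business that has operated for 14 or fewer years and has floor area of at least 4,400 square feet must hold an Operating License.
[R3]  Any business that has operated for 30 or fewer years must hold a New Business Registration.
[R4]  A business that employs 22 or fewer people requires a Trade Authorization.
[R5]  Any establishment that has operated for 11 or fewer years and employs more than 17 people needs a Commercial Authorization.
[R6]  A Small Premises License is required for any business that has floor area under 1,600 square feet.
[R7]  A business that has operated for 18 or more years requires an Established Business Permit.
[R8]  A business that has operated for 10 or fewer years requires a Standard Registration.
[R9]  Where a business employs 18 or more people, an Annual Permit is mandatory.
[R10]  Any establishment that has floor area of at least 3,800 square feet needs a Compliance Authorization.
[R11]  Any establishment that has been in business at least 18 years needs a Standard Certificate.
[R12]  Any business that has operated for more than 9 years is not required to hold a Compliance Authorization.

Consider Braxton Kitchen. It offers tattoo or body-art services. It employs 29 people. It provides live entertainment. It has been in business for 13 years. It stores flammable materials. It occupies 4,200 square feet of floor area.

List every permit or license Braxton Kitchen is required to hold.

Annual Permit, New Business Registration, Regulatory Authorization

[R1] provides live entertainment; floor area 4,200 square feet > 1,800 square feet → Regulatory Authorization required.
[R2] years in business 13 ≤ 14; floor area 4,200 square feet < 4,400 square feet → Operating License not required.
[R3] years in business 13 ≤ 30 → New Business Registration required.
[R4] employees 29 > 22 → Trade Authorization not required.
[R5] years in business 13 > 11; employees 29 > 17 → Commercial Authorization not required.
[R6] floor area 4,200 square feet ≥ 1,600 square feet → Small Premises License not required.
[R7] years in business 13 < 18 → Established Business Permit not required.
[R8] years in business 13 > 10 → Standard Registration not required.
[R9] employees 29 ≥ 18 → Annual Permit required.
[R10] floor area 4,200 square feet ≥ 3,800 square feet → Compliance Authorization required.
[R11] years in business 13 < 18 → Standard Certificate not required.
[R12] years in business 13 > 9 → exempt from Compliance Authorization.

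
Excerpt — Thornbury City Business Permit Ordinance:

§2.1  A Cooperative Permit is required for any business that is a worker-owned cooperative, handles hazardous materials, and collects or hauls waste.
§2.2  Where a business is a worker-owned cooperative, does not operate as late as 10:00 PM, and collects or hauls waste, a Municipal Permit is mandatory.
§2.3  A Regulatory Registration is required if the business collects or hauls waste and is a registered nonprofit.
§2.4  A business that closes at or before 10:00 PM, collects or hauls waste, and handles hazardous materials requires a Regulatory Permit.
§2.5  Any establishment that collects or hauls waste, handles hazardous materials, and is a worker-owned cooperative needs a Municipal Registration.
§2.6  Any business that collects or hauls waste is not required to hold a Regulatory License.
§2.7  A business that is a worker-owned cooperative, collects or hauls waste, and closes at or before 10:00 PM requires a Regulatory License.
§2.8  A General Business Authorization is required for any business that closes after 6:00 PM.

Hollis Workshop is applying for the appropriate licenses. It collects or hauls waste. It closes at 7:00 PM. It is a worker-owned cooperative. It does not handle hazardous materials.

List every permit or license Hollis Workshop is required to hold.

General Business Authorization, Municipal Permit

§2.1 is a worker-owned cooperative; does not handle hazardous materials; collects or hauls waste → Cooperative Permit not required.
§2.2 is a worker-owned cooperative; closes 7:00 PM, at/before 10:00 PM; collects or hauls waste → Municipal Permit required.
§2.3 collects or hauls waste; is a worker-owned cooperative (not: is a registered nonprofit) → Regulatory Registration not required.
§2.4 closes 7:00 PM, at/before 10:00 PM; collects or hauls waste; does not handle hazardous materials → Regulatory Permit not required.
§2.5 collects or hauls waste; does not handle hazardous materials; is a worker-owned cooperative → Municipal Registration not required.
§2.6 collects or hauls waste → exempt from Regulatory License.
§2.7 is a worker-owned cooperative; collects or hauls waste; closes 7:00 PM, at/before 10:00 PM → Regulatory License required.
§2.8 closes 7:00 PM, after 6:00 PM → General Business Authorization required.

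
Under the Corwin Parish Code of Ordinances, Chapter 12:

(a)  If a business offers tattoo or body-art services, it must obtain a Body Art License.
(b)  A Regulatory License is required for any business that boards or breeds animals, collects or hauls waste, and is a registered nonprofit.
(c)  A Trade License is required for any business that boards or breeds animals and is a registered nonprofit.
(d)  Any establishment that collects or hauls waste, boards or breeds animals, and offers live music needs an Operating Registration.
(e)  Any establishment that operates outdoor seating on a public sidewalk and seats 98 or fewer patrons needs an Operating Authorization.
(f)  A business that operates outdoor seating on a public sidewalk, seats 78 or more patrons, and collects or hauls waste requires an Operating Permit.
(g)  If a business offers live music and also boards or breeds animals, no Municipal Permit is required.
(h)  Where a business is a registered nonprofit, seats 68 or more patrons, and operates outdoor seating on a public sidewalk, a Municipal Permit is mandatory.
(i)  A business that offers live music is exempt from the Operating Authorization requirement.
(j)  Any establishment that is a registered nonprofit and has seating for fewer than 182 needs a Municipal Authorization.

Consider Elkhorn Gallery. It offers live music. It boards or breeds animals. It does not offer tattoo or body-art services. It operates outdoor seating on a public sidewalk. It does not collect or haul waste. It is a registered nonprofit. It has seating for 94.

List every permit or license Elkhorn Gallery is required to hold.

(a) does not offer tattoo or body-art services → Body Art License not required.
(b) boards or breeds animals; does not collect or haul waste; is a registered nonprofit → Regulatory License not required.
(c) boards or breeds animals; is a registered nonprofit → Trade License required.
(d) does not collect or haul waste; boards or breeds animals; offers live music → Operating Registration not required.
(e) operates outdoor seating on a public sidewalk; seating 94 ≤ 98 → Operating Authorization required.
(f) operates outdoor seating on a public sidewalk; seating 94 ≥ 78; does not collect or haul waste → Operating Permit not required.
(g) offers live music; boards or breeds animals → exempt from Municipal Permit.
(h) is a registered nonprofit; seating 94 ≥ 68; operates outdoor seating on a public sidewalk → Municipal Permit required.
(i) offers live music → exempt from Operating Authorization.
(j) is a registered nonprofit; seating 94 < 182 → Municipal Authorization required.

Municipal Authorization, Trade License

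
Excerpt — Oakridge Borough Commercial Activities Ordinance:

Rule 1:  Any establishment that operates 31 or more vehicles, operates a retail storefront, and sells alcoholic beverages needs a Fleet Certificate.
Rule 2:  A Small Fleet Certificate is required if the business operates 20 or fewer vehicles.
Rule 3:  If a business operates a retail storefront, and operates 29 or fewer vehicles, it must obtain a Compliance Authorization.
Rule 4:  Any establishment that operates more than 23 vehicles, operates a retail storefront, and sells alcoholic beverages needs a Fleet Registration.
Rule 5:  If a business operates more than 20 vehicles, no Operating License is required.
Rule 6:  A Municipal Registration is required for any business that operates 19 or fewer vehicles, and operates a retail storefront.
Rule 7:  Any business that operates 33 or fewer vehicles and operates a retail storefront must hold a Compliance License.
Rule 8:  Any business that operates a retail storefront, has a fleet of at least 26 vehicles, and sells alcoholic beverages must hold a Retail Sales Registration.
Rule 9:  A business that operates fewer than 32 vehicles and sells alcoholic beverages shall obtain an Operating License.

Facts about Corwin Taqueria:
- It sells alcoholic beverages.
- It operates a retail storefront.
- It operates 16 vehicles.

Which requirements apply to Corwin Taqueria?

Compliance Authorization, Compliance License, Municipal Registration, Operating License, Small Fleet Certificate

Rule 1: vehicles 16 < 31; operates a retail storefront; sells alcoholic beverages → Fleet Certificate not required.
Rule 2: vehicles 16 ≤ 20 → Small Fleet Certificate required.
Rule 3: operates a retail storefront; vehicles 16 ≤ 29 → Compliance Authorization required.
Rule 4: vehicles 16 ≤ 23; operates a retail storefront; sells alcoholic beverages → Fleet Registration not required.
Rule 5: vehicles 16 ≤ 20 → Operating License exemption does not apply.
Rule 6: vehicles 16 ≤ 19; operates a retail storefront → Municipal Registration required.
Rule 7: vehicles 16 ≤ 33; operates a retail storefront → Compliance License required.
Rule 8: operates a retail storefront; vehicles 16 < 26; sells alcoholic beverages → Retail Sales Registration not required.
Rule 9: vehicles 16 < 32; sells alcoholic beverages → Operating License required.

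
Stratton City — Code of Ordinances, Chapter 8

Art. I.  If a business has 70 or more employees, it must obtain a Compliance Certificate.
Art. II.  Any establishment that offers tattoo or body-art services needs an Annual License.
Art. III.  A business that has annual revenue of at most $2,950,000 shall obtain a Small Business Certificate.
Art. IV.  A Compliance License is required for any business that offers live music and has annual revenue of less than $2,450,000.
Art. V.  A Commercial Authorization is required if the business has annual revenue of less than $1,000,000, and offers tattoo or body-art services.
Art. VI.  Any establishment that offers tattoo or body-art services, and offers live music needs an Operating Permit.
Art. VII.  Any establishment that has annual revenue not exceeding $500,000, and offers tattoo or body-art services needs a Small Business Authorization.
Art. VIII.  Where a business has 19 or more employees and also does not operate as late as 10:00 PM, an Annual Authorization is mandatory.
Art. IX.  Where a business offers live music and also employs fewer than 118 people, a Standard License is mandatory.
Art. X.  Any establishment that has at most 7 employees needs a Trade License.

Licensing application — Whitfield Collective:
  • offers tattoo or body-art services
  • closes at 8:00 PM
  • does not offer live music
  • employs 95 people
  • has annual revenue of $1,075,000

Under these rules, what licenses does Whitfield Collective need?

Art. I. employees 95 ≥ 70 → Compliance Certificate required.
Art. II. offers tattoo or body-art services → Annual License required.
Art. III. revenue $1,075,000 ≤ $2,950,000 → Small Business Certificate required.
Art. IV. does not offer live music; revenue $1,075,000 < $2,450,000 → Compliance License not required.
Art. V. revenue $1,075,000 ≥ $1,000,000; offers tattoo or body-art services → Commercial Authorization not required.
Art. VI. offers tattoo or body-art services; does not offer live music → Operating Permit not required.
Art. VII. revenue $1,075,000 > $500,000; offers tattoo or body-art services → Small Business Authorization not required.
Art. VIII. employees 95 ≥ 19; closes 8:00 PM, at/before 10:00 PM → Annual Authorization required.
Art. IX. does not offer live music; employees 95 < 118 → Standard License not required.
Art. X. employees 95 > 7 → Trade License not required.

Annual Authorization, Annual License, Compliance Certificate, Small Business Certificate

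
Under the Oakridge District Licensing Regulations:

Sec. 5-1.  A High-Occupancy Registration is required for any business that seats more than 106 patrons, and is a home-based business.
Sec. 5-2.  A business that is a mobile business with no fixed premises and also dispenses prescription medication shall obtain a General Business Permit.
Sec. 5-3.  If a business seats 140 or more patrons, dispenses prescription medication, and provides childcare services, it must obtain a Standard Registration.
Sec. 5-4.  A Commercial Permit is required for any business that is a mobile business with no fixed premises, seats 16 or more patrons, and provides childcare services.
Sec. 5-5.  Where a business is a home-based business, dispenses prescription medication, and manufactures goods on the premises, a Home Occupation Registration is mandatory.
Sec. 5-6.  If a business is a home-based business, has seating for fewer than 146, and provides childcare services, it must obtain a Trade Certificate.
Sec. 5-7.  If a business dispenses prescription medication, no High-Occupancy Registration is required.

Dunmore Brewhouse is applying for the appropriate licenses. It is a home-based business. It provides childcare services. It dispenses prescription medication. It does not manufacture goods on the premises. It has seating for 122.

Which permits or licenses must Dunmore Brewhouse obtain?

Trade Certificate

Sec. 5-1. seating 122 > 106; is a home-based business → High-Occupancy Registration required.
Sec. 5-2. is a home-based business (not: is a mobile business with no fixed premises); dispenses prescription medication → General Business Permit not required.
Sec. 5-3. seating 122 < 140; dispenses prescription medication; provides childcare services → Standard Registration not required.
Sec. 5-4. is a home-based business (not: is a mobile business with no fixed premises); seating 122 ≥ 16; provides childcare services → Commercial Permit not required.
Sec. 5-5. is a home-based business; dispenses prescription medication; does not manufacture goods on the premises → Home Occupation Registration not required.
Sec. 5-6. is a home-based business; seating 122 < 146; provides childcare services → Trade Certificate required.
Sec. 5-7. dispenses prescription medication → exempt from High-Occupancy Registration.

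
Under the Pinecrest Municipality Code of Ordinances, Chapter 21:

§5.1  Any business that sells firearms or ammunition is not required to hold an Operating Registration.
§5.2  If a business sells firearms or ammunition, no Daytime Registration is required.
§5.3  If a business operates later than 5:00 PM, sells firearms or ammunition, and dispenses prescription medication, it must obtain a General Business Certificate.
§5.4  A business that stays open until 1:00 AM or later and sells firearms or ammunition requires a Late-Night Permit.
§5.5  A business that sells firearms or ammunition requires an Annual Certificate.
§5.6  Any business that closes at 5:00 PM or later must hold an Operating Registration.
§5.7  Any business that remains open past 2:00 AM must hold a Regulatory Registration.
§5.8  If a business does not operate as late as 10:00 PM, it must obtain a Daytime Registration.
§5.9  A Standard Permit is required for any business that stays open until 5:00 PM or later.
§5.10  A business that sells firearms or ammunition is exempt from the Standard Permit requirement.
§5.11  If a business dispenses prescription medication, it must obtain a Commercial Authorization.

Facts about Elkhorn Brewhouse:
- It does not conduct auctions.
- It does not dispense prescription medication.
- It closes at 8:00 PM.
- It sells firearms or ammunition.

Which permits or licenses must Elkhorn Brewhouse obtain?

Annual Certificate

§5.1 sells firearms or ammunition → exempt from Operating Registration.
§5.2 sells firearms or ammunition → exempt from Daytime Registration.
§5.3 closes 8:00 PM, after 5:00 PM; sells firearms or ammunition; does not dispense prescription medication → General Business Certificate not required.
§5.4 closes 8:00 PM, at/before 1:00 AM; sells firearms or ammunition → Late-Night Permit not required.
§5.5 sells firearms or ammunition → Annual Certificate required.
§5.6 closes 8:00 PM, after 5:00 PM → Operating Registration required.
§5.7 closes 8:00 PM, at/before 2:00 AM → Regulatory Registration not required.
§5.8 closes 8:00 PM, at/before 10:00 PM → Daytime Registration required.
§5.9 closes 8:00 PM, after 5:00 PM → Standard Permit required.
§5.10 sells firearms or ammunition → exempt from Standard Permit.
§5.11 does not dispense prescription medication → Commercial Authorization not required.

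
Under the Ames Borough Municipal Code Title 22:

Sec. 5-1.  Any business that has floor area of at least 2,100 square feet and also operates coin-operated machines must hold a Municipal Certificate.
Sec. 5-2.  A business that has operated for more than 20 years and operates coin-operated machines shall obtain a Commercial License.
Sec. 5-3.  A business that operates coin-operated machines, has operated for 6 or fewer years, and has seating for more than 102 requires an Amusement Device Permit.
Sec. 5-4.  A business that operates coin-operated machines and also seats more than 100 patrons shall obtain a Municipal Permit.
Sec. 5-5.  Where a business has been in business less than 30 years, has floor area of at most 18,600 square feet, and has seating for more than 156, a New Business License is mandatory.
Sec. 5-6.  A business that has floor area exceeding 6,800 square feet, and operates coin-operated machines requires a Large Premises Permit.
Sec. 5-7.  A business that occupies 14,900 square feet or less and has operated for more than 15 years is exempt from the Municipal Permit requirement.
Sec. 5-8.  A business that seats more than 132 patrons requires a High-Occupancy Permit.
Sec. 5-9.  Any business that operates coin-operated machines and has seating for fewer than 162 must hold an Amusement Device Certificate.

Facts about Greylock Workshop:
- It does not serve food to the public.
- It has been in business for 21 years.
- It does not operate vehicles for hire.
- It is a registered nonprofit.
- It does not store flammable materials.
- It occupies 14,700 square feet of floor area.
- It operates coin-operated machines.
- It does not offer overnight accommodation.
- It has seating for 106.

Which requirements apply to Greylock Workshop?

Sec. 5-1. floor area 14,700 square feet ≥ 2,100 square feet; operates coin-operated machines → Municipal Certificate required.
Sec. 5-2. years in business 21 > 20; operates coin-operated machines → Commercial License required.
Sec. 5-3. operates coin-operated machines; years in business 21 > 6; seating 106 > 102 → Amusement Device Permit not required.
Sec. 5-4. operates coin-operated machines; seating 106 > 100 → Municipal Permit required.
Sec. 5-5. years in business 21 < 30; floor area 14,700 square feet ≤ 18,600 square feet; seating 106 ≤ 156 → New Business License not required.
Sec. 5-6. floor area 14,700 square feet > 6,800 square feet; operates coin-operated machines → Large Premises Permit required.
Sec. 5-7. floor area 14,700 square feet ≤ 14,900 square feet; years in business 21 > 15 → exempt from Municipal Permit.
Sec. 5-8. seating 106 ≤ 132 → High-Occupancy Permit not required.
Sec. 5-9. operates coin-operated machines; seating 106 < 162 → Amusement Device Certificate required.

Amusement Device Certificate, Commercial License, Large Premises Permit, Municipal Certificate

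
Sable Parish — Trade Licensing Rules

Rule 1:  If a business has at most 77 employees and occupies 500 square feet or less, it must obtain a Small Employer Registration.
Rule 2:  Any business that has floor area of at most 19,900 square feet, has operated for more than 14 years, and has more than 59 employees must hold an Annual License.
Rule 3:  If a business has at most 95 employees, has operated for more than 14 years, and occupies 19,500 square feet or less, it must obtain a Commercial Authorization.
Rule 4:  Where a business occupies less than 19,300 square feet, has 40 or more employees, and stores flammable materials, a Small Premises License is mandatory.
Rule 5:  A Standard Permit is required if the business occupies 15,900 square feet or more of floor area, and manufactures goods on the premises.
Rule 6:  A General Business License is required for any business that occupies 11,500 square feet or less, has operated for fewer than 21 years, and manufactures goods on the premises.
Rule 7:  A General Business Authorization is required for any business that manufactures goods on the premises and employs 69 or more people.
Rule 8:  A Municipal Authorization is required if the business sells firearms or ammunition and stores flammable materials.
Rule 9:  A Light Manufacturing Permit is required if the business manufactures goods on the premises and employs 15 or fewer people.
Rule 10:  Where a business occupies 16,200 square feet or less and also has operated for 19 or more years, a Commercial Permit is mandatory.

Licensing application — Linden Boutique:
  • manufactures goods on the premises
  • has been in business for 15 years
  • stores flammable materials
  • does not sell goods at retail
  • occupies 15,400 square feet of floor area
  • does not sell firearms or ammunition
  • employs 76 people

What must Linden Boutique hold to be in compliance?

Annual License, Commercial Authorization, General Business Authorization, Small Premises License

Rule 1: employees 76 ≤ 77; floor area 15,400 square feet > 500 square feet → Small Employer Registration not required.
Rule 2: floor area 15,400 square feet ≤ 19,900 square feet; years in business 15 > 14; employees 76 > 59 → Annual License required.
Rule 3: employees 76 ≤ 95; years in business 15 > 14; floor area 15,400 square feet ≤ 19,500 square feet → Commercial Authorization required.
Rule 4: floor area 15,400 square feet < 19,300 square feet; employees 76 ≥ 40; stores flammable materials → Small Premises License required.
Rule 5: floor area 15,400 square feet < 15,900 square feet; manufactures goods on the premises → Standard Permit not required.
Rule 6: floor area 15,400 square feet > 11,500 square feet; years in business 15 < 21; manufactures goods on the premises → General Business License not required.
Rule 7: manufactures goods on the premises; employees 76 ≥ 69 → General Business Authorization required.
Rule 8: does not sell firearms or ammunition; stores flammable materials → Municipal Authorization not required.
Rule 9: manufactures goods on the premises; employees 76 > 15 → Light Manufacturing Permit not required.
Rule 10: floor area 15,400 square feet ≤ 16,200 square feet; years in business 15 < 19 → Commercial Permit not required.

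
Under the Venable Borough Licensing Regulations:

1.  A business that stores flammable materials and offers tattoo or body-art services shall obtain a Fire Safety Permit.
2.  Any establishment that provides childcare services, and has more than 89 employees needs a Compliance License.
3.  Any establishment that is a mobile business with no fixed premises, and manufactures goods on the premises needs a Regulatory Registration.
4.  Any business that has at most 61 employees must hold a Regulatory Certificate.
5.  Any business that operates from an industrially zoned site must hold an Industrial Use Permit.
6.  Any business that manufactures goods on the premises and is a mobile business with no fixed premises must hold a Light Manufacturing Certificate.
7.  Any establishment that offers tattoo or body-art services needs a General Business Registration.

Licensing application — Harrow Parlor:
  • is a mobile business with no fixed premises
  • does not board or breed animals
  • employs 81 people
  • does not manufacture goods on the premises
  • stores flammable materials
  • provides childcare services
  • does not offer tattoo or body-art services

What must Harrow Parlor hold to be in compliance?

None

1. stores flammable materials; does not offer tattoo or body-art services → Fire Safety Permit not required.
2. provides childcare services; employees 81 ≤ 89 → Compliance License not required.
3. is a mobile business with no fixed premises; does not manufacture goods on the premises → Regulatory Registration not required.
4. employees 81 > 61 → Regulatory Certificate not required.
5. is a mobile business with no fixed premises (not: operates from an industrially zoned site) → Industrial Use Permit not required.
6. does not manufacture goods on the premises; is a mobile business with no fixed premises → Light Manufacturing Certificate not required.
7. does not offer tattoo or body-art services → General Business Registration not required.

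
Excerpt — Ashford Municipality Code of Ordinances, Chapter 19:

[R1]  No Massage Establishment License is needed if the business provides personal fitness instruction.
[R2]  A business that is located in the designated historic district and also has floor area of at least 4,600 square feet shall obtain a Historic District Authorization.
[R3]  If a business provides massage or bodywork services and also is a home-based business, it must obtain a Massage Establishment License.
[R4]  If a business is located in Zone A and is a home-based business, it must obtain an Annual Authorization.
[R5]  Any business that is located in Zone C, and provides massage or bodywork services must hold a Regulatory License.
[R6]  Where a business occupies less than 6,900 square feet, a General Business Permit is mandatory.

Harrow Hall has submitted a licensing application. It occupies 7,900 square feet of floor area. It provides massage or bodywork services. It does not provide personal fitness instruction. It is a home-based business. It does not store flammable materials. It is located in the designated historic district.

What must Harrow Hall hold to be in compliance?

Historic District Authorization, Massage Establishment License

[R1] does not provide personal fitness instruction → Massage Establishment License exemption does not apply.
[R2] is located in the designated historic district; floor area 7,900 square feet ≥ 4,600 square feet → Historic District Authorization required.
[R3] provides massage or bodywork services; is a home-based business → Massage Establishment License required.
[R4] is located in the designated historic district (not: is located in Zone A); is a home-based business → Annual Authorization not required.
[R5] is located in the designated historic district (not: is located in Zone C); provides massage or bodywork services → Regulatory License not required.
[R6] floor area 7,900 square feet ≥ 6,900 square feet → General Business Permit not required.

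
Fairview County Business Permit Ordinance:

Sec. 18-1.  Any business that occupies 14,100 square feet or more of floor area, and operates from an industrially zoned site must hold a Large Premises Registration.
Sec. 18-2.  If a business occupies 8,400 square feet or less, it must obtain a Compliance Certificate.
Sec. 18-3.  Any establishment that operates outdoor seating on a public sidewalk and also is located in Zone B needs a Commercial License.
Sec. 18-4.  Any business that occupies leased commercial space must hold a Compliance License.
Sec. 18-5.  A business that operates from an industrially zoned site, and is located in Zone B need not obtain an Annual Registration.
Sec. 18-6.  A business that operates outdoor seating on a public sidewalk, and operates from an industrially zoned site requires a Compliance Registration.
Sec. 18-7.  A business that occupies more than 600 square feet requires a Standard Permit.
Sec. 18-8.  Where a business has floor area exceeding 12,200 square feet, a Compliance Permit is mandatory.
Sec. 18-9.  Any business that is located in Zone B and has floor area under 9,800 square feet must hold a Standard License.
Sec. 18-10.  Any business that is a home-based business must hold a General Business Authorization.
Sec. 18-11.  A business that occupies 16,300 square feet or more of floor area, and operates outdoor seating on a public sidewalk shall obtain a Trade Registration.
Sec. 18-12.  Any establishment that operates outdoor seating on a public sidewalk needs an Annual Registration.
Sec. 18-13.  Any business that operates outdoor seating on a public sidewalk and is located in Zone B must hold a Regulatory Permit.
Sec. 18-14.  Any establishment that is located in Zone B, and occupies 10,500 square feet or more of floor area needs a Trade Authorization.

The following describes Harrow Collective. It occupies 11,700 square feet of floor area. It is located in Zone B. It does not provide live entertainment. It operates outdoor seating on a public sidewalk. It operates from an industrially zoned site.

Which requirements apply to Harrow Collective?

Commercial License, Compliance Registration, Regulatory Permit, Standard Permit, Trade Authorization

Sec. 18-1. floor area 11,700 square feet < 14,100 square feet; operates from an industrially zoned site → Large Premises Registration not required.
Sec. 18-2. floor area 11,700 square feet > 8,400 square feet → Compliance Certificate not required.
Sec. 18-3. operates outdoor seating on a public sidewalk; is located in Zone B → Commercial License required.
Sec. 18-4. operates from an industrially zoned site (not: occupies leased commercial space) → Compliance License not required.
Sec. 18-5. operates from an industrially zoned site; is located in Zone B → exempt from Annual Registration.
Sec. 18-6. operates outdoor seating on a public sidewalk; operates from an industrially zoned site → Compliance Registration required.
Sec. 18-7. floor area 11,700 square feet > 600 square feet → Standard Permit required.
Sec. 18-8. floor area 11,700 square feet ≤ 12,200 square feet → Compliance Permit not required.
Sec. 18-9. is located in Zone B; floor area 11,700 square feet ≥ 9,800 square feet → Standard License not required.
Sec. 18-10. operates from an industrially zoned site (not: is a home-based business) → General Business Authorization not required.
Sec. 18-11. floor area 11,700 square feet < 16,300 square feet; operates outdoor seating on a public sidewalk → Trade Registration not required.
Sec. 18-12. operates outdoor seating on a public sidewalk → Annual Registration required.
Sec. 18-13. operates outdoor seating on a public sidewalk; is located in Zone B → Regulatory Permit required.
Sec. 18-14. is located in Zone B; floor area 11,700 square feet ≥ 10,500 square feet → Trade Authorization required.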